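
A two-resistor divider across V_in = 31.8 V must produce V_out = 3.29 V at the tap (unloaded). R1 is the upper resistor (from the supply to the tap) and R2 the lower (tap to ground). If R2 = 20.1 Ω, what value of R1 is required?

R1 ≈ 174 Ω

V_out/V_in = R2/(R1+R2) = 0.1035.
Rearranging, R1 = R2·(1−k)/k = 20.1 × 8.666 = 174.2 Ω.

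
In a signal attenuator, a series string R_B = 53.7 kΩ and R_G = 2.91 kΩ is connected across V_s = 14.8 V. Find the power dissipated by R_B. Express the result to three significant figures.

ΣR = 56.61 kΩ → I = 14.8/56.61 = 0.2614 mA.
P(R_B) = I²·R_B = (0.2614)² × 53.7 = 3.670 mW.

P ≈ 3.67 mW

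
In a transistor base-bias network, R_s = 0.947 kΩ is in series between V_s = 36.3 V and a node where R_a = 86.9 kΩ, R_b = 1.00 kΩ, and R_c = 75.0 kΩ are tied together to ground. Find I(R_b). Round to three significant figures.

Parallel bank: R_p = 1/(1/86.9 + 1/1.00 + 1/75.0) = 0.9758 kΩ.
V_A by voltage divider: V_A = 36.3 × 0.9758/(0.947 + 0.9758) = 18.42 V.
I(R_b) = V_A / R_b = 18.42/1.00 = 18.42 mA.

I ≈ 18.4 mA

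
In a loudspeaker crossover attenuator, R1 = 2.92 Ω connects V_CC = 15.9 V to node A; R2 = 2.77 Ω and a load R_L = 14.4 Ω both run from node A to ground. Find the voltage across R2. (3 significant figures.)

V_out ≈ 7.04 V

The load sits in parallel with R2, giving an effective lower resistance R2' = R2·R_L/(R2+R_L) = 2.323 Ω.
Now apply the divider: V_out = 15.9 × 0.4431 = 7.045 V.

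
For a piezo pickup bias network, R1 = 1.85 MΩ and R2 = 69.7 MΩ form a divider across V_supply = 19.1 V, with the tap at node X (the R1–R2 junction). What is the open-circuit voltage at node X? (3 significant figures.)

Open-circuit (no load on X): V_th = V_supply · R2/(R1 + R2) = 19.1 × 69.7/(1.850 + 69.7) = 18.61 V.

V_th ≈ 18.6 V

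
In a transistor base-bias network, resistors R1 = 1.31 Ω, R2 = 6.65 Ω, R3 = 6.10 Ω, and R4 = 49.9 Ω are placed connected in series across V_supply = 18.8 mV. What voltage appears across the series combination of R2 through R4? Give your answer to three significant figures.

V ≈ 18.4 mV

Series total: ΣR = 1.31 + 6.65 + 6.10 + 49.9 = 63.96 Ω.
R_{R2..R4} = 6.65 + 6.10 + 49.9 = 62.65 Ω.
V = V_supply · R/ΣR = 18.8 × 0.9795 = 18.41 mV.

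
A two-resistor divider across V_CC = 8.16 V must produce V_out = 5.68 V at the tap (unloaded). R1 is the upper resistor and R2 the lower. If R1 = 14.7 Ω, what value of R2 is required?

R2 ≈ 33.7 Ω

Required fraction k = V_out/V_CC = 0.6961.
So R2 = R1 · V_out/(V_CC − V_out) = 14.7 × 5.68/(8.16 − 5.68) = 14.7 × 2.290 = 33.67 Ω.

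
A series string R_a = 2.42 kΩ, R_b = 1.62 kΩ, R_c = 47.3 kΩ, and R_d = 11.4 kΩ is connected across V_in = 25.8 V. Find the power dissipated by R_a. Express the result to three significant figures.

Series current I = V_in/ΣR = 25.8/62.74 = 0.4112 mA.
P(R_a) = I²·R_a = (0.4112)² × 2.42 = 0.4092 mW.

P ≈ 0.409 mW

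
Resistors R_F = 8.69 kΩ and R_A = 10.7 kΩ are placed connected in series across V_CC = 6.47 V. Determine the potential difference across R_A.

V ≈ 3.57 V

Series total: ΣR = 8.69 + 10.7 = 19.39 kΩ.
Voltage divider: V = V_CC · (10.70 / 19.39) = 6.47 × 0.5518 = 3.570 V.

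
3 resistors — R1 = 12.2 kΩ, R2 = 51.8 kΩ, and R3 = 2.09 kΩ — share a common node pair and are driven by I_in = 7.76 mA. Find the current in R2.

I ≈ 0.258 mA

ΣG = 1/12.2 + 1/51.8 + 1/2.09 = 0.5797.
By the current-divider rule, I = I_in · G_k/ΣG = 7.76 × 0.03330 = 0.2584 mA.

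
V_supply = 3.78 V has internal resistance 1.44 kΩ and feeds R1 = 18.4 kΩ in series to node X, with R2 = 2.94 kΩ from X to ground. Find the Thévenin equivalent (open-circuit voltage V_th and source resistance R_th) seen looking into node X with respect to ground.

R1' = 1.44 + 18.4 = 19.84 kΩ (source resistance + R1).
With X open, the divider is unloaded: V_th = 3.78 × 2.94/22.78 = 0.4878 V.
With V_supply suppressed (replaced by a short), R_th = R1' ‖ R2 = (19.84 × 2.94)/(19.84 + 2.94) = 2.561 kΩ.

V_th ≈ 0.488 V, R_th ≈ 2.56 kΩ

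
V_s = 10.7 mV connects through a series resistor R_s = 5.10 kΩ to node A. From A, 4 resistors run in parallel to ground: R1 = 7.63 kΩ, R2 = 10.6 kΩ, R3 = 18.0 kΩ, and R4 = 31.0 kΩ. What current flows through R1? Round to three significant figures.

Equivalent of the parallel group: R_p = 3.193 kΩ.
Node voltage V_A = V_s · R_p/(R_s + R_p) = 10.7 × 0.3850 = 4.120 mV.
I(R1) = V_A / R1 = 4.120/7.63 = 0.5399 µA.
(Check via current divider: I_total = 1.290 µA; share G_k/ΣG = 0.4184 → same result.)

I ≈ 0.540 µA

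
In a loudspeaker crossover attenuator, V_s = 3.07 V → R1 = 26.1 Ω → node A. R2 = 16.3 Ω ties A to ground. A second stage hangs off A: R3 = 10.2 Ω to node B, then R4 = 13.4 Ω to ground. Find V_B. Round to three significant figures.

Looking into the second stage from A: R3 + R4 = 23.60 Ω appears in parallel with R2.
R2 ‖ (R3+R4) = 9.641 Ω.
V_A = 3.07 × 9.641/(26.1 + 9.641) = 0.8281 V.
Stage 2 is unloaded, so V_B = V_A · R4/(R3+R4) = 0.8281 × 13.4/23.60 = 0.4702 V.

V_B ≈ 0.470 V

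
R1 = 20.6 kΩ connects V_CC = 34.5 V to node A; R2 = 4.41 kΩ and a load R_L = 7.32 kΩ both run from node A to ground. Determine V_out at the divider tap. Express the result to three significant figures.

First combine the lower leg with the load: R2 ‖ R_L = 2.752 kΩ.
Voltage divider with the loaded lower leg: V_out = 34.5 × 2.752/(20.6 + 2.752) = 34.5 × 0.1178 = 4.066 V.
(Unloaded it would be 6.08 V; the load pulls it down.)

V_out ≈ 4.07 V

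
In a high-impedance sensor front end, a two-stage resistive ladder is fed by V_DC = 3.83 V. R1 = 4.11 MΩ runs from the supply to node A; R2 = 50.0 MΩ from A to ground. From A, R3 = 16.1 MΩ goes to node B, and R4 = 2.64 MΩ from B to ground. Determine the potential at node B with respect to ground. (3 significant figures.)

V_B ≈ 0.415 V

The second stage (R3 + R4 = 18.74 MΩ) loads node A in parallel with R2.
Effective lower resistance at A: R2 ‖ 18.74 = 13.63 MΩ.
V_A = 3.83 × 13.63/(4.11 + 13.63) = 2.943 V.
Stage 2 is unloaded, so V_B = V_A · R4/(R3+R4) = 2.943 × 2.64/18.74 = 0.4146 V.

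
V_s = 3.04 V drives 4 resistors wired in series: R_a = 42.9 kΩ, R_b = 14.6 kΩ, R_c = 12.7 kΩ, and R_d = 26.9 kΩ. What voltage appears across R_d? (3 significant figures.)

V ≈ 0.842 V

Total series resistance ΣR = 42.9 + 14.6 + 12.7 + 26.9 = 97.10 kΩ.
Voltage divider: V = V_s · (26.90 / 97.10) = 3.04 × 0.2770 = 0.8422 V.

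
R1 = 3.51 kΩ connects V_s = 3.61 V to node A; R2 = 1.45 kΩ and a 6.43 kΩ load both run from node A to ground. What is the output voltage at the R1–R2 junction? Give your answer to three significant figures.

The load sits in parallel with R2, giving an effective lower resistance R2' = R2·R_L/(R2+R_L) = 1.183 kΩ.
Voltage divider with the loaded lower leg: V_out = 3.61 × 1.183/(3.51 + 1.183) = 3.61 × 0.2521 = 0.9101 V.
(Unloaded it would be 1.06 V; the load pulls it down.)

V_out ≈ 0.910 V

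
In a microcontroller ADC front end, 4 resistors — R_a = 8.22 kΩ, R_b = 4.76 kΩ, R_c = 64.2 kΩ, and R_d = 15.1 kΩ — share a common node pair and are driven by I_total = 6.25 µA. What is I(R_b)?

ΣG = 1/8.22 + 1/4.76 + 1/64.2 + 1/15.1 = 0.4135.
R_b takes the fraction G_k/ΣG = 0.2101/0.4135 = 0.5080, so I = 6.25 × 0.5080 = 3.175 µA.

I ≈ 3.18 µA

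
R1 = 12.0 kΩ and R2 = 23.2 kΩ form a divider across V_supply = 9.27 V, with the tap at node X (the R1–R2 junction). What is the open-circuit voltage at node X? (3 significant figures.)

Open-circuit (no load on X): V_th = V_supply · R2/(R1 + R2) = 9.27 × 23.2/(12.00 + 23.2) = 6.110 V.

V_th ≈ 6.11 V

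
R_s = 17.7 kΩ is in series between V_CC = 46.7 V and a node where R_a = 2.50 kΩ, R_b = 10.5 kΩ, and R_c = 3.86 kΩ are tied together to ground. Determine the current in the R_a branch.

I ≈ 1.30 mA

Parallel bank: R_p = 1/(1/2.50 + 1/10.5 + 1/3.86) = 1.326 kΩ.
V_A = 46.7 × 1.326/19.03 = 3.254 V.
I(R_a) = V_A / R_a = 3.254/2.50 = 1.302 mA.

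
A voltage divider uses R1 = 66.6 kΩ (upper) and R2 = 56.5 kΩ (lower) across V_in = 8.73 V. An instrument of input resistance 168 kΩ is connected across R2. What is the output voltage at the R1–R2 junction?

V_out ≈ 3.39 V

The load sits in parallel with R2, giving an effective lower resistance R2' = R2·R_L/(R2+R_L) = 42.28 kΩ.
Then V_out = V_in · R2'/(R1 + R2') = 8.73 × 42.28/108.9 = 3.390 V.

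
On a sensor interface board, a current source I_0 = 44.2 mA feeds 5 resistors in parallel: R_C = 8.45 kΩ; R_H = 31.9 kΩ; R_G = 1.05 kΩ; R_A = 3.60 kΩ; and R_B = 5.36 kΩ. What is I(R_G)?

I ≈ 26.9 mA

ΣG = 1/8.45 + 1/31.9 + 1/1.05 + 1/3.60 + 1/5.36 = 1.566.
By the current-divider rule, I = I_0 · G_k/ΣG = 44.2 × 0.6080 = 26.87 mA.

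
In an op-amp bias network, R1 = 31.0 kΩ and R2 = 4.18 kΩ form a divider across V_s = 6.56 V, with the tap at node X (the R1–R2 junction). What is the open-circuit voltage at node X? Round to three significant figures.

V_th is the unloaded tap voltage: V_s · R2/(R1+R2) = 6.56 × 0.1188 = 0.7794 V.

V_th ≈ 0.779 V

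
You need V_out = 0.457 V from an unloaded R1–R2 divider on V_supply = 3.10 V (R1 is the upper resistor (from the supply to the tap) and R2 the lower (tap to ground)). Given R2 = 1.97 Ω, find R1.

R1 ≈ 11.4 Ω

Required fraction k = V_out/V_supply = 0.1474.
R1 = R2·(1/k − 1) = 1.97 × 5.783 = 11.39 Ω.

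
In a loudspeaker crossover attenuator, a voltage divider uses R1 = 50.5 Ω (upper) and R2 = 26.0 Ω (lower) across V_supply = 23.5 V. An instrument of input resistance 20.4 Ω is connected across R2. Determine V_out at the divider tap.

First combine the lower leg with the load: R2 ‖ R_L = 11.43 Ω.
Now apply the divider: V_out = 23.5 × 0.1846 = 4.338 V.

V_out ≈ 4.34 V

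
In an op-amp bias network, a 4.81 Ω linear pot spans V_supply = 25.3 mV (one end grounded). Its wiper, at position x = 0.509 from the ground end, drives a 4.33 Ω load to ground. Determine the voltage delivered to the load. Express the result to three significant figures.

V_out ≈ 10.1 mV

Lower segment x·R_p = 2.448 Ω; upper segment (1−x)·R_p = 2.362 Ω.
Lower segment in parallel with the load: 2.448 ‖ 4.33 = 1.564 Ω.
Loaded-divider output: V_out = 25.3 × 0.3984 = 10.08 mV.
(Unloaded: V_out = x·V_supply = 12.9 mV.)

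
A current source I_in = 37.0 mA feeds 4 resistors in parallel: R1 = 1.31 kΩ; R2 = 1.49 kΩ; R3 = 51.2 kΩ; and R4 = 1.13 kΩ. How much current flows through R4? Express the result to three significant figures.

I ≈ 14.0 mA

Conductances: ΣG = 1/1.31 + 1/1.49 + 1/51.2 + 1/1.13 = 2.339 (1/kΩ).
By the current-divider rule, I = I_in · G_k/ΣG = 37.0 × 0.3784 = 14.00 mA.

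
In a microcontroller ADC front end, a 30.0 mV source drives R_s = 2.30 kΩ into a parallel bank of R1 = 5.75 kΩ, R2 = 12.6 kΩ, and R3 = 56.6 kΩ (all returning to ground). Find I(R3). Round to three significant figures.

Combine the parallel branches: R_p = (1/5.75 + 1/12.6 + 1/56.6)⁻¹ = 3.691 kΩ.
V_A by voltage divider: V_A = 30.0 × 3.691/(2.30 + 3.691) = 18.48 mV.
I(R3) = V_A / R3 = 18.48/56.6 = 0.3265 µA.
(Check via current divider: I_total = 5.008 µA; share G_k/ΣG = 0.06521 → same result.)

I ≈ 0.327 µA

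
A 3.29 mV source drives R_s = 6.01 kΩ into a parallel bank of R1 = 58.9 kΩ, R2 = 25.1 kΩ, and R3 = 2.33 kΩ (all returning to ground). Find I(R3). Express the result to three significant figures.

Equivalent of the parallel group: R_p = 2.058 kΩ.
V_A by voltage divider: V_A = 3.29 × 2.058/(6.01 + 2.058) = 0.8391 mV.
Branch current I = V_A/R3 = 0.8391/2.33 = 0.3601 µA.

I ≈ 0.360 µA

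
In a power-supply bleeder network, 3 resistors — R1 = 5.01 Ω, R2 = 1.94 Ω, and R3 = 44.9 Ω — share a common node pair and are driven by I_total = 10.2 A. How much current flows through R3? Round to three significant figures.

I ≈ 0.308 A

ΣG = 1/5.01 + 1/1.94 + 1/44.9 = 0.7373.
By the current-divider rule, I = I_total · G_k/ΣG = 10.2 × 0.03021 = 0.3081 A.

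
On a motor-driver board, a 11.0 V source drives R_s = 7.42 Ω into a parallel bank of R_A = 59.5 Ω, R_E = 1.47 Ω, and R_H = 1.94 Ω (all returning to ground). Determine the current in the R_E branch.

Equivalent of the parallel group: R_p = 0.8247 Ω.
V_A by voltage divider: V_A = 11.0 × 0.8247/(7.42 + 0.8247) = 1.100 V.
Branch current I = V_A/R_E = 1.100/1.47 = 0.7485 A.

I ≈ 0.749 A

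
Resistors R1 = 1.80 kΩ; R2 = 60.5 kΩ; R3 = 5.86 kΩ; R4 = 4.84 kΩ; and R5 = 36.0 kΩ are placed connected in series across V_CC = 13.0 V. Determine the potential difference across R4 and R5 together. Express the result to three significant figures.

Series total: ΣR = 1.80 + 60.5 + 5.86 + 4.84 + 36.0 = 109.0 kΩ.
R_{R4..R5} = 4.84 + 36.0 = 40.84 kΩ.
Voltage divider: V = V_CC · (40.84 / 109.0) = 13.0 × 0.3747 = 4.871 V.

V ≈ 4.87 V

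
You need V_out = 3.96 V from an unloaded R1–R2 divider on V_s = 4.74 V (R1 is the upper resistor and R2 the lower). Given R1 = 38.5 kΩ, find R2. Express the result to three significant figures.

R2 ≈ 195 kΩ

Required fraction k = V_out/V_s = 0.8354.
So R2 = R1 · V_out/(V_s − V_out) = 38.5 × 3.96/(4.74 − 3.96) = 38.5 × 5.077 = 195.5 kΩ.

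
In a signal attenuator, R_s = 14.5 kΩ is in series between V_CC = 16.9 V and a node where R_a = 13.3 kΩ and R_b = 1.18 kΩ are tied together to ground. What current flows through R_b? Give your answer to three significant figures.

Combine the parallel branches: R_p = (1/13.3 + 1/1.18)⁻¹ = 1.084 kΩ.
V_A = 16.9 × 1.084/15.58 = 1.175 V.
I(R_b) = V_A / R_b = 1.175/1.18 = 0.9961 mA.

I ≈ 0.996 mA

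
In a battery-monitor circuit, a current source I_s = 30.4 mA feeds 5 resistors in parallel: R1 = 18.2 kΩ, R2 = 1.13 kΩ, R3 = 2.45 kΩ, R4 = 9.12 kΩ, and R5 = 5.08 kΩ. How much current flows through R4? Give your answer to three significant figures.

ΣG = 1/18.2 + 1/1.13 + 1/2.45 + 1/9.12 + 1/5.08 = 1.655.
R4 takes the fraction G_k/ΣG = 0.1096/1.655 = 0.06627, so I = 30.4 × 0.06627 = 2.015 mA.

I ≈ 2.01 mA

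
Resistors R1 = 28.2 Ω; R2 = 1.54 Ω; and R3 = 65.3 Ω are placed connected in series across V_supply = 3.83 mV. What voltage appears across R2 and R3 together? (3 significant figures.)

Total series resistance ΣR = 28.2 + 1.54 + 65.3 = 95.04 Ω.
R_{R2..R3} = 1.54 + 65.3 = 66.84 Ω.
By the voltage-divider rule, V = 3.83 × 66.84/95.04 = 2.694 mV.

V ≈ 2.69 mV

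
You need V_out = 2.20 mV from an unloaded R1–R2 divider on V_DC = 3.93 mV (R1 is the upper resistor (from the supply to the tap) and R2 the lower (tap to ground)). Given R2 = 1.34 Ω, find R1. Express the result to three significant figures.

The divider ratio is R2/(R1+R2) = 2.20/3.93 = 0.5598.
Rearranging, R1 = R2·(1−k)/k = 1.34 × 0.7864 = 1.054 Ω.

R1 ≈ 1.05 Ω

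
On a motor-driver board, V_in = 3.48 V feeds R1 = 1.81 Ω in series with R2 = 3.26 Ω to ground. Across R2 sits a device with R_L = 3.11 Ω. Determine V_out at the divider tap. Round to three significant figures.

R2 ‖ R_L = (3.26 × 3.11)/(3.26 + 3.11) = 1.592 Ω.
Voltage divider with the loaded lower leg: V_out = 3.48 × 1.592/(1.81 + 1.592) = 3.48 × 0.4679 = 1.628 V.
(Unloaded it would be 2.24 V; the load pulls it down.)

V_out ≈ 1.63 V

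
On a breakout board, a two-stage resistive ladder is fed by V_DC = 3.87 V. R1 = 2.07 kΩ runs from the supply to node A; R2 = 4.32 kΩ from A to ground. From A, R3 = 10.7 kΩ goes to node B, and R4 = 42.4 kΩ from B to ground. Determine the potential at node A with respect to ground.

Looking into the second stage from A: R3 + R4 = 53.10 kΩ appears in parallel with R2.
R2 ‖ (R3+R4) = 3.995 kΩ.
V_A = 3.87 × 3.995/(2.07 + 3.995) = 2.549 V.

V_A ≈ 2.55 V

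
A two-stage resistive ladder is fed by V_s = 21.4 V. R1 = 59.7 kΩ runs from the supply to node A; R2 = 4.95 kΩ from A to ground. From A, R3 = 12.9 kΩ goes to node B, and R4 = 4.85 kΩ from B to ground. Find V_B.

V_B ≈ 0.356 V

Node A sees R2 in parallel with the series input of stage 2, R3 + R4 = 17.75 kΩ.
R2 ‖ (R3+R4) = 3.871 kΩ.
First divider: V_A = V_s · 3.871/(59.7 + 3.871) = 1.303 V.
V_B = V_A × 0.2732 = 0.3560 V.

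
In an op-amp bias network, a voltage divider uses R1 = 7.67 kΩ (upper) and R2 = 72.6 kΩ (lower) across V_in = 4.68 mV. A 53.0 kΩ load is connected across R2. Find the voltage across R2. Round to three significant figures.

The load sits in parallel with R2, giving an effective lower resistance R2' = R2·R_L/(R2+R_L) = 30.64 kΩ.
Now apply the divider: V_out = 4.68 × 0.7998 = 3.743 mV.
(Unloaded it would be 4.23 mV; the load pulls it down.)

V_out ≈ 3.74 mV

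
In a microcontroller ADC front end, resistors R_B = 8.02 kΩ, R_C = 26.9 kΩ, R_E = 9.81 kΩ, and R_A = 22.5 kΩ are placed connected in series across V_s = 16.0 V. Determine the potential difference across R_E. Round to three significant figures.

Total series resistance ΣR = 8.02 + 26.9 + 9.81 + 22.5 = 67.23 kΩ.
By the voltage-divider rule, V = 16.0 × 9.810/67.23 = 2.335 V.

V ≈ 2.33 V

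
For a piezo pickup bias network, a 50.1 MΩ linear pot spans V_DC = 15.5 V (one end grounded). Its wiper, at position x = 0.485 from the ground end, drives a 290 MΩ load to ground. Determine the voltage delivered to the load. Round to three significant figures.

Split the track: R_lower = x·R_p = 24.30 MΩ, R_upper = (1−x)·R_p = 25.80 MΩ.
Lower segment in parallel with the load: 24.30 ‖ 290 = 22.42 MΩ.
Then V_out = V_DC · 22.42/(25.80 + 22.42) = 7.207 V.

V_out ≈ 7.21 V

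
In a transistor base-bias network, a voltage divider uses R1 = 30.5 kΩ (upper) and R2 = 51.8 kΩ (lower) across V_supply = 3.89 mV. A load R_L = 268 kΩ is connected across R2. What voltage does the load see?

R2 ‖ R_L = (51.8 × 268)/(51.8 + 268) = 43.41 kΩ.
Voltage divider with the loaded lower leg: V_out = 3.89 × 43.41/(30.5 + 43.41) = 3.89 × 0.5873 = 2.285 mV.

V_out ≈ 2.28 mV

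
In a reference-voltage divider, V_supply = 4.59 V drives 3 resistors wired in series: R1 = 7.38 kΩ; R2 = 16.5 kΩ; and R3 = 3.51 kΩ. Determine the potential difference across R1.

Total series resistance ΣR = 7.38 + 16.5 + 3.51 = 27.39 kΩ.
Voltage divider: V = V_supply · (7.380 / 27.39) = 4.59 × 0.2694 = 1.237 V.

V ≈ 1.24 V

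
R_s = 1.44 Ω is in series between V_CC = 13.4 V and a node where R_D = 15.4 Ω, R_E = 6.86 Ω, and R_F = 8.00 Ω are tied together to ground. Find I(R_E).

I ≈ 1.32 A

Equivalent of the parallel group: R_p = 2.979 Ω.
Node voltage V_A = V_CC · R_p/(R_s + R_p) = 13.4 × 0.6741 = 9.033 V.
Branch current I = V_A/R_E = 9.033/6.86 = 1.317 A.
(Check via current divider: I_total = 3.033 A; share G_k/ΣG = 0.4342 → same result.)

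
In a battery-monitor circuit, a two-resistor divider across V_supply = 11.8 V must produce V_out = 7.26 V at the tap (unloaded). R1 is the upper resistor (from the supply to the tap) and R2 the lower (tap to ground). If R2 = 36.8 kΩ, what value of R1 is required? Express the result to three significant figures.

R1 ≈ 23.0 kΩ

The divider ratio is R2/(R1+R2) = 7.26/11.8 = 0.6153.
R1 = R2·(1/k − 1) = 36.8 × 0.6253 = 23.01 kΩ.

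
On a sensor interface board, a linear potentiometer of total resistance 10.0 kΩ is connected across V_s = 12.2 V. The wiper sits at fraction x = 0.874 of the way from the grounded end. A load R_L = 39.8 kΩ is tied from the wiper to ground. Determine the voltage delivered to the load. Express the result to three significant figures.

V_out ≈ 10.4 V

Split the track: R_lower = x·R_p = 8.740 kΩ, R_upper = (1−x)·R_p = 1.260 kΩ.
R_L loads the lower segment: effective lower R = 7.166 kΩ.
Then V_out = V_s · 7.166/(1.260 + 7.166) = 10.38 V.
(Unloaded: V_out = x·V_s = 10.7 V.)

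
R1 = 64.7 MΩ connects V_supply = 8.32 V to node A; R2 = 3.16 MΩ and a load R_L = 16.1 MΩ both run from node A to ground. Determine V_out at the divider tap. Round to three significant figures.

First combine the lower leg with the load: R2 ‖ R_L = 2.642 MΩ.
Voltage divider with the loaded lower leg: V_out = 8.32 × 2.642/(64.7 + 2.642) = 8.32 × 0.03923 = 0.3264 V.
(Unloaded it would be 0.387 V; the load pulls it down.)

V_out ≈ 0.326 V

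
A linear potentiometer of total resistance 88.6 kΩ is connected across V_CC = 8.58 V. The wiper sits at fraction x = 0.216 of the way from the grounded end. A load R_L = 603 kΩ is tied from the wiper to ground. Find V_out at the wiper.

V_out ≈ 1.81 V

Lower segment x·R_p = 19.14 kΩ; upper segment (1−x)·R_p = 69.46 kΩ.
R_L loads the lower segment: effective lower R = 18.55 kΩ.
Then V_out = V_CC · 18.55/(69.46 + 18.55) = 1.808 V.
(Unloaded: V_out = x·V_CC = 1.85 V.)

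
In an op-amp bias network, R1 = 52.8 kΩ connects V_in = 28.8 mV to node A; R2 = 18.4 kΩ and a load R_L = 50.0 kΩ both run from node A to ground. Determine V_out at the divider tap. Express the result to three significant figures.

First combine the lower leg with the load: R2 ‖ R_L = 13.45 kΩ.
Voltage divider with the loaded lower leg: V_out = 28.8 × 13.45/(52.8 + 13.45) = 28.8 × 0.2030 = 5.847 mV.
(Unloaded it would be 7.44 mV; the load pulls it down.)

V_out ≈ 5.85 mV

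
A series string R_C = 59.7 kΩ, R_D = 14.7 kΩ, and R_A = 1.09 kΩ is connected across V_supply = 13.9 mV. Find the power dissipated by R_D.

The common current is I = 13.9/75.49 = 0.1841 µA.
P = I²R = 0.03390 × 14.7 = 0.4984 nW.

P ≈ 0.498 nW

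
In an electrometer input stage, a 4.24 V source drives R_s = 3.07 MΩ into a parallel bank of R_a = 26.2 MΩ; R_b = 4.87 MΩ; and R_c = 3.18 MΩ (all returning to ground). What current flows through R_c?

Parallel bank: R_p = 1/(1/26.2 + 1/4.87 + 1/3.18) = 1.792 MΩ.
V_A = 4.24 × 1.792/4.862 = 1.563 V.
Branch current I = V_A/R_c = 1.563/3.18 = 0.4915 µA.

I ≈ 0.491 µA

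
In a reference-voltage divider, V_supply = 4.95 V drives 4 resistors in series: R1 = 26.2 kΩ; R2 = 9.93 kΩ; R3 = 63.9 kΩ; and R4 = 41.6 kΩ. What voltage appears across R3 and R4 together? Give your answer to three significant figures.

Total series resistance ΣR = 26.2 + 9.93 + 63.9 + 41.6 = 141.6 kΩ.
R_{R3..R4} = 63.9 + 41.6 = 105.5 kΩ.
By the voltage-divider rule, V = 4.95 × 105.5/141.6 = 3.687 V.

V ≈ 3.69 V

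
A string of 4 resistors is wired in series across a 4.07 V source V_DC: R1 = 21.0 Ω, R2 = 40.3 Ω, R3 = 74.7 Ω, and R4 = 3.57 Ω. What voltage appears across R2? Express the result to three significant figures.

V ≈ 1.18 V

Series total: ΣR = 21.0 + 40.3 + 74.7 + 3.57 = 139.6 Ω.
Voltage divider: V = V_DC · (40.30 / 139.6) = 4.07 × 0.2887 = 1.175 V.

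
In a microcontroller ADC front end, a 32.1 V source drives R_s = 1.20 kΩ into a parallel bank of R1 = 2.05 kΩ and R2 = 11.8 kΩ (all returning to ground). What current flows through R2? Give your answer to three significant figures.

I ≈ 1.61 mA

Parallel bank: R_p = 1/(1/2.05 + 1/11.8) = 1.747 kΩ.
V_A = 32.1 × 1.747/2.947 = 19.03 V.
Branch current I = V_A/R2 = 19.03/11.8 = 1.612 mA.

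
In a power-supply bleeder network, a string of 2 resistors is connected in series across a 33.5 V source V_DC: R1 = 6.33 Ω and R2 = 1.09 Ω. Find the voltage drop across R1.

ΣR = 6.33 + 1.09 = 7.420 Ω.
V = V_DC · R/ΣR = 33.5 × 0.8531 = 28.58 V.

V ≈ 28.6 V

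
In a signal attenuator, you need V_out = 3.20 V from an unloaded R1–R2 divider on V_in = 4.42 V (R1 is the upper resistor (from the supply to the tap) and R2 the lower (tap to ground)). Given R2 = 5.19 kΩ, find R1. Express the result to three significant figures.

R1 ≈ 1.98 kΩ

The divider ratio is R2/(R1+R2) = 3.20/4.42 = 0.7240.
Rearranging, R1 = R2·(1−k)/k = 5.19 × 0.3812 = 1.979 kΩ.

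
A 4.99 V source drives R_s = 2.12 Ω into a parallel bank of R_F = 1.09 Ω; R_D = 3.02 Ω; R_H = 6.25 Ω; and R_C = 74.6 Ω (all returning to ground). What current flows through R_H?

I ≈ 0.199 A

Equivalent of the parallel group: R_p = 0.7033 Ω.
V_A by voltage divider: V_A = 4.99 × 0.7033/(2.12 + 0.7033) = 1.243 V.
Branch current I = V_A/R_H = 1.243/6.25 = 0.1989 A.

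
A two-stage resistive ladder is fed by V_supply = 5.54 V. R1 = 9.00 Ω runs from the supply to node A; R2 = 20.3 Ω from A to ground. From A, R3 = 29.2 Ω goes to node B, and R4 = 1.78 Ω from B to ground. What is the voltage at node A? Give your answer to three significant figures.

Looking into the second stage from A: R3 + R4 = 30.98 Ω appears in parallel with R2.
R2 ‖ (R3+R4) = 12.26 Ω.
V_A = 5.54 × 12.26/(9.00 + 12.26) = 3.195 V.

V_A ≈ 3.20 V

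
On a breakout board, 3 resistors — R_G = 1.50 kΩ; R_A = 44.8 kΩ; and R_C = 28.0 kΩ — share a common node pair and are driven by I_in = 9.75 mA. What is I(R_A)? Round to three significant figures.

I ≈ 0.300 mA

Conductances: ΣG = 1/1.50 + 1/44.8 + 1/28.0 = 0.7247 (1/kΩ).
R_A takes the fraction G_k/ΣG = 0.02232/0.7247 = 0.03080, so I = 9.75 × 0.03080 = 0.3003 mA.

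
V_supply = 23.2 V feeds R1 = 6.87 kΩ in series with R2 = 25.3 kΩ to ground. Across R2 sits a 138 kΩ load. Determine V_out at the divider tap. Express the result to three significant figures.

V_out ≈ 17.6 V

R2 ‖ R_L = (25.3 × 138)/(25.3 + 138) = 21.38 kΩ.
Now apply the divider: V_out = 23.2 × 0.7568 = 17.56 V.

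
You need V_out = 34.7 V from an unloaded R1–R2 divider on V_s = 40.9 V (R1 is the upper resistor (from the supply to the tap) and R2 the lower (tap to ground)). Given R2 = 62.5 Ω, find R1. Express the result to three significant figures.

R1 ≈ 11.2 Ω

V_out/V_s = R2/(R1+R2) = 0.8484.
R1 = R2·(1/k − 1) = 62.5 × 0.1787 = 11.17 Ω.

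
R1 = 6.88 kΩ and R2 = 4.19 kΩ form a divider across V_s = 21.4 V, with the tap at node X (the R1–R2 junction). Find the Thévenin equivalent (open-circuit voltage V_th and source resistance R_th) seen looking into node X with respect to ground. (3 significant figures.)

V_th ≈ 8.10 V, R_th ≈ 2.60 kΩ

V_th is the unloaded tap voltage: V_s · R2/(R1+R2) = 21.4 × 0.3785 = 8.100 V.
Looking into X with the source shorted: R_th = R1·R2/(R1+R2) = 6.880 × 4.19/11.07 = 2.604 kΩ.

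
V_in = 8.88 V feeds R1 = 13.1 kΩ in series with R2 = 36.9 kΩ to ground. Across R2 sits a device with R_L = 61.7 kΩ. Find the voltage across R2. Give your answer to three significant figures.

V_out ≈ 5.67 V

The load sits in parallel with R2, giving an effective lower resistance R2' = R2·R_L/(R2+R_L) = 23.09 kΩ.
Then V_out = V_in · R2'/(R1 + R2') = 8.88 × 23.09/36.19 = 5.666 V.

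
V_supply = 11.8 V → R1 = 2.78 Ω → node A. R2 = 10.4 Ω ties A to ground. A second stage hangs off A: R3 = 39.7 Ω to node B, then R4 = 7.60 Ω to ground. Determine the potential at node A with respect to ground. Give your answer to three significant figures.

The second stage (R3 + R4 = 47.30 Ω) loads node A in parallel with R2.
R2 ‖ (R3+R4) = 8.525 Ω.
First divider: V_A = V_supply · 8.525/(2.78 + 8.525) = 8.898 V.

V_A ≈ 8.90 V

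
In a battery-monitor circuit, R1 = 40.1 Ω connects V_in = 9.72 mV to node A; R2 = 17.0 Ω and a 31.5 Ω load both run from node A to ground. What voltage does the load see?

R2 ‖ R_L = (17.0 × 31.5)/(17.0 + 31.5) = 11.04 Ω.
Voltage divider with the loaded lower leg: V_out = 9.72 × 11.04/(40.1 + 11.04) = 9.72 × 0.2159 = 2.099 mV.

V_out ≈ 2.10 mV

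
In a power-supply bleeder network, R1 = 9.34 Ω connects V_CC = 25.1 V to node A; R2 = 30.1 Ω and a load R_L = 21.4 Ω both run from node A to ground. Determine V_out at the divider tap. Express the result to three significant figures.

The load sits in parallel with R2, giving an effective lower resistance R2' = R2·R_L/(R2+R_L) = 12.51 Ω.
Now apply the divider: V_out = 25.1 × 0.5725 = 14.37 V.

V_out ≈ 14.4 V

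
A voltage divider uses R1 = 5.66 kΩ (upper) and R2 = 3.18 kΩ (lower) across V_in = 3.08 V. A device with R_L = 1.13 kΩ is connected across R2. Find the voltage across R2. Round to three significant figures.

V_out ≈ 0.395 V

The load sits in parallel with R2, giving an effective lower resistance R2' = R2·R_L/(R2+R_L) = 0.8337 kΩ.
Then V_out = V_in · R2'/(R1 + R2') = 3.08 × 0.8337/6.494 = 0.3954 V.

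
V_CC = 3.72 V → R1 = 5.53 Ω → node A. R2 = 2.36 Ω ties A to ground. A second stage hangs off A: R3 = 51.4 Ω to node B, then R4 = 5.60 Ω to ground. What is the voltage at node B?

V_B ≈ 0.106 V

Looking into the second stage from A: R3 + R4 = 57.00 Ω appears in parallel with R2.
R2 ‖ (R3+R4) = 2.266 Ω.
First divider: V_A = V_CC · 2.266/(5.53 + 2.266) = 1.081 V.
Then the unloaded second divider: V_B = V_A × R4/(R3+R4) = 1.081 × 0.09825 = 0.1062 V.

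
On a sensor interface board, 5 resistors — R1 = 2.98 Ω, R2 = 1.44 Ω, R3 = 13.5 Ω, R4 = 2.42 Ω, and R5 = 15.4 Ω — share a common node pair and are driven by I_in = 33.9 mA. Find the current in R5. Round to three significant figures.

I ≈ 1.39 mA

ΣG = 1/2.98 + 1/1.44 + 1/13.5 + 1/2.42 + 1/15.4 = 1.582.
Current divider: I(R5) = I_in · G_k/ΣG = 33.9 × (0.06494/1.582) = 33.9 × 0.04104 = 1.391 mA.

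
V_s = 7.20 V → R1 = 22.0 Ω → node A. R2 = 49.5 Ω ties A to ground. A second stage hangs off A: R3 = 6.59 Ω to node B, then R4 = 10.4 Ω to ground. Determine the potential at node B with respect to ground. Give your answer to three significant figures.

The second stage (R3 + R4 = 16.99 Ω) loads node A in parallel with R2.
R2 ‖ (R3+R4) = 12.65 Ω.
First divider: V_A = V_s · 12.65/(22.0 + 12.65) = 2.628 V.
Stage 2 is unloaded, so V_B = V_A · R4/(R3+R4) = 2.628 × 10.4/16.99 = 1.609 V.

V_B ≈ 1.61 V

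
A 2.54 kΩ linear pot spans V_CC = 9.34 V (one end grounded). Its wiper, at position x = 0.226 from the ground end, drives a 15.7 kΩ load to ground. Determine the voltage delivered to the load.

V_out ≈ 2.05 V

The pot divides into 1.966 kΩ above the wiper and 0.5740 kΩ below.
(x·R_p) ‖ R_L = 0.5538 kΩ.
Loaded-divider output: V_out = 9.34 × 0.2198 = 2.053 V.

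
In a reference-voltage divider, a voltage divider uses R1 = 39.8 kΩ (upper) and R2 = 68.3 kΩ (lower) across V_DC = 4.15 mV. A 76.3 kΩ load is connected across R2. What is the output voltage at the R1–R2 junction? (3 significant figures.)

V_out ≈ 1.97 mV

The load sits in parallel with R2, giving an effective lower resistance R2' = R2·R_L/(R2+R_L) = 36.04 kΩ.
Voltage divider with the loaded lower leg: V_out = 4.15 × 36.04/(39.8 + 36.04) = 4.15 × 0.4752 = 1.972 mV.
(Unloaded it would be 2.62 mV; the load pulls it down.)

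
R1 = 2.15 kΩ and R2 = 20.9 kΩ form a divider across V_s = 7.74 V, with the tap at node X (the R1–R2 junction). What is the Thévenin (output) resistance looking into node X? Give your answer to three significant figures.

R_th ≈ 1.95 kΩ

Looking into X with the source shorted: R_th = R1·R2/(R1+R2) = 2.150 × 20.9/23.05 = 1.949 kΩ.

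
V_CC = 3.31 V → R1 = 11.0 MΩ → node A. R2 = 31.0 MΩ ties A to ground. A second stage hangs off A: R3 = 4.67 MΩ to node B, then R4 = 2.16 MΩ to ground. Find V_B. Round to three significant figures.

Looking into the second stage from A: R3 + R4 = 6.830 MΩ appears in parallel with R2.
R2 ‖ (R3+R4) = 5.597 MΩ.
So V_A = 3.31 × 0.3372 = 1.116 V.
Then the unloaded second divider: V_B = V_A × R4/(R3+R4) = 1.116 × 0.3163 = 0.3530 V.

V_B ≈ 0.353 V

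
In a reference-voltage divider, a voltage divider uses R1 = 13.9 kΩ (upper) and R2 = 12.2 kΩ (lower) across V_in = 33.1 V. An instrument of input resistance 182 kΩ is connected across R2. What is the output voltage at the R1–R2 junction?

V_out ≈ 14.9 V

The load sits in parallel with R2, giving an effective lower resistance R2' = R2·R_L/(R2+R_L) = 11.43 kΩ.
Now apply the divider: V_out = 33.1 × 0.4513 = 14.94 V.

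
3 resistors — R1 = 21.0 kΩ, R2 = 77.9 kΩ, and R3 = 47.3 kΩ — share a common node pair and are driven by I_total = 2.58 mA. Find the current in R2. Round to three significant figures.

ΣG = 1/21.0 + 1/77.9 + 1/47.3 = 0.08160.
R2 takes the fraction G_k/ΣG = 0.01284/0.08160 = 0.1573, so I = 2.58 × 0.1573 = 0.4059 mA.

I ≈ 0.406 mA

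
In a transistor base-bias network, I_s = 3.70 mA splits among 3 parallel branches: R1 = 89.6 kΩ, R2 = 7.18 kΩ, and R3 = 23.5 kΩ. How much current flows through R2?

I ≈ 2.67 mA

Conductances: ΣG = 1/89.6 + 1/7.18 + 1/23.5 = 0.1930 (1/kΩ).
By the current-divider rule, I = I_s · G_k/ΣG = 3.70 × 0.7217 = 2.670 mA.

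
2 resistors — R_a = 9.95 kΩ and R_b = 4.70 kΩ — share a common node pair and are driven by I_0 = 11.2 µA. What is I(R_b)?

I ≈ 7.61 µA

With just two branches, the current splits inversely with resistance.
So I = 11.2 × 9.95/14.65 = 7.607 µA.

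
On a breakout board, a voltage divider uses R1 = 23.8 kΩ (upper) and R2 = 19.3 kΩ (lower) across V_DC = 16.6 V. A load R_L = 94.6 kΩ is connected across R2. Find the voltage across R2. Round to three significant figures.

The load sits in parallel with R2, giving an effective lower resistance R2' = R2·R_L/(R2+R_L) = 16.03 kΩ.
Voltage divider with the loaded lower leg: V_out = 16.6 × 16.03/(23.8 + 16.03) = 16.6 × 0.4025 = 6.681 V.
(Unloaded it would be 7.43 V; the load pulls it down.)

V_out ≈ 6.68 V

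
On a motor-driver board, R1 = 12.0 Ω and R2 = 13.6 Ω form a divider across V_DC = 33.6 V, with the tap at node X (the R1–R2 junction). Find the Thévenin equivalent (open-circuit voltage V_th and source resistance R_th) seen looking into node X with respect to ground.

V_th is the unloaded tap voltage: V_DC · R2/(R1+R2) = 33.6 × 0.5312 = 17.85 V.
Looking into X with the source shorted: R_th = R1·R2/(R1+R2) = 12.00 × 13.6/25.60 = 6.375 Ω.

V_th ≈ 17.8 V, R_th ≈ 6.38 Ω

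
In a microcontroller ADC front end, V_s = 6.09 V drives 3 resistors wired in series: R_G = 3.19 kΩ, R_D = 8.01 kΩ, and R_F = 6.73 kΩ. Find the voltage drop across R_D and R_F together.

Total series resistance ΣR = 3.19 + 8.01 + 6.73 = 17.93 kΩ.
R_{R_D..R_F} = 8.01 + 6.73 = 14.74 kΩ.
V = V_s · R/ΣR = 6.09 × 0.8221 = 5.007 V.

V ≈ 5.01 V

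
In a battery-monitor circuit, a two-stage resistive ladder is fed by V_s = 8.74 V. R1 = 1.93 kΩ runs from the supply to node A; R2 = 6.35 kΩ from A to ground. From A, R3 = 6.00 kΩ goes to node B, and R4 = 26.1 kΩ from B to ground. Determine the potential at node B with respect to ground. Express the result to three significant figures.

Node A sees R2 in parallel with the series input of stage 2, R3 + R4 = 32.10 kΩ.
R2 ‖ (R3+R4) = 5.301 kΩ.
V_A = 8.74 × 5.301/(1.93 + 5.301) = 6.407 V.
V_B = V_A × 0.8131 = 5.210 V.

V_B ≈ 5.21 V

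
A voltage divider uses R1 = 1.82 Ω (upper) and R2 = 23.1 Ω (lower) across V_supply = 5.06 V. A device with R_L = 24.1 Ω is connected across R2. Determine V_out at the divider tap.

V_out ≈ 4.38 V

R2 ‖ R_L = (23.1 × 24.1)/(23.1 + 24.1) = 11.79 Ω.
Now apply the divider: V_out = 5.06 × 0.8663 = 4.384 V.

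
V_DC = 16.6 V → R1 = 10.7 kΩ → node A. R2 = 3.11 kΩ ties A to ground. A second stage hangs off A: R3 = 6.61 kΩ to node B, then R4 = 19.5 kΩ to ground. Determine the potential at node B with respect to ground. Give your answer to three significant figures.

Node A sees R2 in parallel with the series input of stage 2, R3 + R4 = 26.11 kΩ.
R2 ‖ (R3+R4) = 2.779 kΩ.
First divider: V_A = V_DC · 2.779/(10.7 + 2.779) = 3.422 V.
Then the unloaded second divider: V_B = V_A × R4/(R3+R4) = 3.422 × 0.7468 = 2.556 V.

V_B ≈ 2.56 V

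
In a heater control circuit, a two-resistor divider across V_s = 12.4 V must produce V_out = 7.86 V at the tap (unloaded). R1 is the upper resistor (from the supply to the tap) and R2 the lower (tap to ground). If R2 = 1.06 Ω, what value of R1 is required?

V_out/V_s = R2/(R1+R2) = 0.6339.
R1 = R2·(1/k − 1) = 1.06 × 0.5776 = 0.6123 Ω.

R1 ≈ 0.612 Ω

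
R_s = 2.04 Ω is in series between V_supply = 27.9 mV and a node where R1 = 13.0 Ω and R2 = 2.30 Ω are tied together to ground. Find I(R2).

Combine the parallel branches: R_p = (1/13.0 + 1/2.30)⁻¹ = 1.954 Ω.
Node voltage V_A = V_supply · R_p/(R_s + R_p) = 27.9 × 0.4893 = 13.65 mV.
I(R2) = V_A / R2 = 13.65/2.30 = 5.935 mA.

I ≈ 5.94 mA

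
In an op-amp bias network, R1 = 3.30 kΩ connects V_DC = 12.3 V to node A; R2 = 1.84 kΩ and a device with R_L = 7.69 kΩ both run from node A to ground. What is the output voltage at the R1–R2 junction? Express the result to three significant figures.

The load sits in parallel with R2, giving an effective lower resistance R2' = R2·R_L/(R2+R_L) = 1.485 kΩ.
Voltage divider with the loaded lower leg: V_out = 12.3 × 1.485/(3.30 + 1.485) = 12.3 × 0.3103 = 3.817 V.
(Unloaded it would be 4.40 V; the load pulls it down.)

V_out ≈ 3.82 V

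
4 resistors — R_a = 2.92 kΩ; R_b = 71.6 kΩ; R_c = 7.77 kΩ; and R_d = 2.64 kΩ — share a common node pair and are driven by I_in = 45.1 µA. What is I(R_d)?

I ≈ 19.8 µA

Total conductance ΣG = 1/2.92 + 1/71.6 + 1/7.77 + 1/2.64 = 0.8639 (units of 1/kΩ).
Current divider: I(R_d) = I_in · G_k/ΣG = 45.1 × (0.3788/0.8639) = 45.1 × 0.4385 = 19.77 µA.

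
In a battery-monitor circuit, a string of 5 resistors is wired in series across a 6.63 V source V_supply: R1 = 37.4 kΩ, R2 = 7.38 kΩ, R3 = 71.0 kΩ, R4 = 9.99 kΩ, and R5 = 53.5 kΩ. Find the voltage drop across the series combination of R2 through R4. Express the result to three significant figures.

Series total: ΣR = 37.4 + 7.38 + 71.0 + 9.99 + 53.5 = 179.3 kΩ.
R_{R2..R4} = 7.38 + 71.0 + 9.99 = 88.37 kΩ.
Voltage divider: V = V_supply · (88.37 / 179.3) = 6.63 × 0.4929 = 3.268 V.

V ≈ 3.27 V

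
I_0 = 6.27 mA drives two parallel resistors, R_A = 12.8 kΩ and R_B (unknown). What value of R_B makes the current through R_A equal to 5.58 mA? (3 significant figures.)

R_B ≈ 104 kΩ

Two-branch current divider: I_A = I_0 · R_B/(R_A + R_B).
With f = 0.8900, R_B = R_A · f/(1−f) = 12.8 × 8.087 = 103.5 kΩ.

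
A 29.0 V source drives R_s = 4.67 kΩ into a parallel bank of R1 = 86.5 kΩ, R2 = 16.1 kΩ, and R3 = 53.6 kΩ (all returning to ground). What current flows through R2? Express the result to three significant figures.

I ≈ 1.26 mA

Combine the parallel branches: R_p = (1/86.5 + 1/16.1 + 1/53.6)⁻¹ = 10.83 kΩ.
V_A by voltage divider: V_A = 29.0 × 10.83/(4.67 + 10.83) = 20.26 V.
I(R2) = V_A / R2 = 20.26/16.1 = 1.259 mA.
(Check via current divider: I_total = 1.871 mA; share G_k/ΣG = 0.6727 → same result.)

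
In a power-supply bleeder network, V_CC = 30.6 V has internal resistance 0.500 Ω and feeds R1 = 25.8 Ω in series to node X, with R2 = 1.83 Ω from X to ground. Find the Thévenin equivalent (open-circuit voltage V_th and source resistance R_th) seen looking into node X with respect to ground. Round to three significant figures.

V_th ≈ 1.99 V, R_th ≈ 1.71 Ω

R1' = 0.500 + 25.8 = 26.30 Ω (source resistance + R1).
Open-circuit (no load on X): V_th = V_CC · R2/(R1' + R2) = 30.6 × 1.83/(26.30 + 1.83) = 1.991 V.
Zeroing V_CC shorts the top of R1' to ground, so R_th = R1' ‖ R2 = 1.711 Ω.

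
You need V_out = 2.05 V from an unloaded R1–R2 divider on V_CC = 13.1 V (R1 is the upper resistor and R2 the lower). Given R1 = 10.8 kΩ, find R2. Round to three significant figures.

R2 ≈ 2.00 kΩ

The divider ratio is R2/(R1+R2) = 2.05/13.1 = 0.1565.
R2 = R1 · 0.1565/(1 − 0.1565) = 2.004 kΩ.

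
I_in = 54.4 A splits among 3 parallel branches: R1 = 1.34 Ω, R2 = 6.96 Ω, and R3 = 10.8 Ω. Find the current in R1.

I ≈ 41.3 A

Conductances: ΣG = 1/1.34 + 1/6.96 + 1/10.8 = 0.9825 (1/Ω).
By the current-divider rule, I = I_in · G_k/ΣG = 54.4 × 0.7595 = 41.32 A.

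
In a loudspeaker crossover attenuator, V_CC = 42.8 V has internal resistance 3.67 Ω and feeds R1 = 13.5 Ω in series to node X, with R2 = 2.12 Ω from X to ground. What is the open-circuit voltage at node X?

V_th ≈ 4.70 V

R1' = 3.67 + 13.5 = 17.17 Ω (source resistance + R1).
V_th is the unloaded tap voltage: V_CC · R2/(R1'+R2) = 42.8 × 0.1099 = 4.704 V.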